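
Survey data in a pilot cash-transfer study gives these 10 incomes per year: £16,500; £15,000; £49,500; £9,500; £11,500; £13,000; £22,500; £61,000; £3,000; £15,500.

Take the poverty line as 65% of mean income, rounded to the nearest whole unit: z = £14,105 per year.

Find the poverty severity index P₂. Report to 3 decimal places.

Below z: £3,000, £9,500, £11,500, £13,000 (q = 4 of N = 10).
Relative gaps: (14105−3000)/14105 = 0.7873; (14105−9500)/14105 = 0.3265; (14105−11500)/14105 = 0.1847; (14105−13000)/14105 = 0.0783.
Squared: 0.6199; 0.1066; 0.0341; 0.0061.
Sum = 0.766692; P₂ = 0.766692 / 10 = 0.077.

0.077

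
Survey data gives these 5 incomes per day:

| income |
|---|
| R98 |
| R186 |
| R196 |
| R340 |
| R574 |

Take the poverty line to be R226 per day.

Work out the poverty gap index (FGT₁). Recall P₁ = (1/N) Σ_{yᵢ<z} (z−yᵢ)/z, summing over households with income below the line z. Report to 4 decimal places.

0.1752

Below the line: R98, R186, R196 (q = 3 of N = 5).
Shortfall ratios: (226−98)/226 = 0.5664; (226−186)/226 = 0.1770; (226−196)/226 = 0.1327.
Σ = 0.876106. Dividing by the full population N = 5 gives P₁ = 0.1752.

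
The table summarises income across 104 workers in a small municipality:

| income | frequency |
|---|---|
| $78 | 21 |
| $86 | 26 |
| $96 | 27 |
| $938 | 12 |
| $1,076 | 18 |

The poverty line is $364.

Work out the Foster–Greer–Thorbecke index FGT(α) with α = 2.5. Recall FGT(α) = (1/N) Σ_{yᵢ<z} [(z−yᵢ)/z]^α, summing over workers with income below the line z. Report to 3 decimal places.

0.359

Below z: 21×$78, 26×$86, 27×$96 (q = 74 of N = 104).
Normalized shortfalls: (364−78)/364 = 0.7857 (×21); (364−86)/364 = 0.7637 (×26); (364−96)/364 = 0.7363 (×27).
Raised to α = 2.5: 0.54722 (×21); 0.50975 (×26); 0.46514 (×27).
Sum = 37.303926; FGT(2.5) = 37.303926 / 104 = 0.359.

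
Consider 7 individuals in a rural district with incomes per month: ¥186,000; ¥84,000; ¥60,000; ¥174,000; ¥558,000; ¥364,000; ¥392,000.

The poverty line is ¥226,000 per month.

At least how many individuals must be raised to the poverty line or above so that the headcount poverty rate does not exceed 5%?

Currently q = 4 of N = 7 are below the line (H = 0.571).
A headcount ratio of at most 5% allows at most ⌊0.05 × 7⌋ = 0 poor individuals.
So at least 4 − 0 = 4 must be lifted.

4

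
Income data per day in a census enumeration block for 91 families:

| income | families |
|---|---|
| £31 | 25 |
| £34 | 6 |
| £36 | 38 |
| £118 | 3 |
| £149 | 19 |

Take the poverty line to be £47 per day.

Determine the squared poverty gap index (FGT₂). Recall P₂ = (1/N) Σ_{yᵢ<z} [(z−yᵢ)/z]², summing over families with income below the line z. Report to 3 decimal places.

0.060

Below the line: 25×£31, 6×£34, 38×£36 (q = 69 of N = 91).
Gap ratios (z−y)/z: (47−31)/47 = 0.3404 (×25); (47−34)/47 = 0.2766 (×6); (47−36)/47 = 0.2340 (×38).
Squared: 0.1159 (×25); 0.0765 (×6); 0.0548 (×38).
Sum = 5.437755; P₂ = 5.437755 / 91 = 0.060.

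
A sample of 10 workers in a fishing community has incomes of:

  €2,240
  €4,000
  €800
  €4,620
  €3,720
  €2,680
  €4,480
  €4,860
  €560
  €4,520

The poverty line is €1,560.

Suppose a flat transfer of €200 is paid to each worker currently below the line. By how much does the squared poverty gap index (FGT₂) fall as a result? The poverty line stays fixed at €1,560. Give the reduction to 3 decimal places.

0.026

Before: below the line — €560, €800; squared poverty gap index (FGT₂) = 0.06483.
After the €200 transfer: below the line — €760, €1,000; squared poverty gap index (FGT₂) = 0.03918.
Reduction = 0.06483 − 0.03918 = 0.026.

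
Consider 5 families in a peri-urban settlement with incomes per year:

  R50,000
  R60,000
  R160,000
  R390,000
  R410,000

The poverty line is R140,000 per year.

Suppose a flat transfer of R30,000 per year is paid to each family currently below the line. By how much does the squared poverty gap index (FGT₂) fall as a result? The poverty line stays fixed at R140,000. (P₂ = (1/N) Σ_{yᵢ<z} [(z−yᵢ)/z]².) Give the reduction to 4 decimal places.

0.0857

Before: below the line — R50,000, R60,000; squared poverty gap index (FGT₂) = 0.147959.
After the R30,000 transfer: below the line — R80,000, R90,000; squared poverty gap index (FGT₂) = 0.062245.
Reduction = 0.147959 − 0.062245 = 0.0857.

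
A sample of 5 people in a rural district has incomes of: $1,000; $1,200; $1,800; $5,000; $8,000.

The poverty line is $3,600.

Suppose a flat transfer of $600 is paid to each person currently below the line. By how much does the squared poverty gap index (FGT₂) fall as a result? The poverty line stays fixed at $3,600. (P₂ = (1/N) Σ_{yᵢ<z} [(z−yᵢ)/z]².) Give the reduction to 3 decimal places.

0.109

Before: below the line — $1,000, $1,200, $1,800; squared poverty gap index (FGT₂) = 0.24321.
After the $600 transfer: below the line — $1,600, $1,800, $2,400; squared poverty gap index (FGT₂) = 0.13395.
Reduction = 0.24321 − 0.13395 = 0.109.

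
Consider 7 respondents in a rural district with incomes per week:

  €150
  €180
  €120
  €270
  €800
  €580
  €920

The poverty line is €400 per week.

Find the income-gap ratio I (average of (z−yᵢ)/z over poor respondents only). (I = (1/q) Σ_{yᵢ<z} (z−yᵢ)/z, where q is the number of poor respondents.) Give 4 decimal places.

Incomes under z: €120, €150, €180, €270 (q = 4 of N = 7).
Shortfall ratios (z−y)/z: 0.7000, 0.6250, 0.5500, 0.3250; sum = 2.200000.
I averages over the q = 4 poor units only: 2.200000 / 4 = 0.5500.

0.5500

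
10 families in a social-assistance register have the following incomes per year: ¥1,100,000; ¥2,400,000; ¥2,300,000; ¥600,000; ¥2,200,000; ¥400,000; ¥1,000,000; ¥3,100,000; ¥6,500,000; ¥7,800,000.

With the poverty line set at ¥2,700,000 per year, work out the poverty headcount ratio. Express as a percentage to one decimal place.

70.0%

7 of the 10 families have income below ¥2,700,000.
H = 7/10 = 70.0%.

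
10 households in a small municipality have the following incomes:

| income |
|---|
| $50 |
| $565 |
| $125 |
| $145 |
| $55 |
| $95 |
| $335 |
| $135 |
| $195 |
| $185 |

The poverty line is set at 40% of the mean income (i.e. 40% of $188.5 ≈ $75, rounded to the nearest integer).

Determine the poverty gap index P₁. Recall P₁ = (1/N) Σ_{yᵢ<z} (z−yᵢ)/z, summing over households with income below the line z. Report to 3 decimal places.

Below the line: $50, $55 (q = 2 of N = 10).
Gap ratios (z−y)/z: (75−50)/75 = 0.3333; (75−55)/75 = 0.2667.
Sum of shortfalls = 0.600000; P₁ averages over all N: 0.600000 / 10 = 0.060.

0.060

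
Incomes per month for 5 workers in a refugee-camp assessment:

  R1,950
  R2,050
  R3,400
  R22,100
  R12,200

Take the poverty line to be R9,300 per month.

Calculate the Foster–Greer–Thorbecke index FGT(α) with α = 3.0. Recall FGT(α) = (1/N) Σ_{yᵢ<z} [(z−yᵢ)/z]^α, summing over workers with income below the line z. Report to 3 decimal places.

0.245

Below z: R1,950, R2,050, R3,400 (q = 3 of N = 5).
Shortfall ratios: (9300−1950)/9300 = 0.7903; (9300−2050)/9300 = 0.7796; (9300−3400)/9300 = 0.6344.
Raised to α = 3.0: 0.49364; 0.47377; 0.25533.
Sum = 1.222744; FGT(3.0) = 1.222744 / 5 = 0.245.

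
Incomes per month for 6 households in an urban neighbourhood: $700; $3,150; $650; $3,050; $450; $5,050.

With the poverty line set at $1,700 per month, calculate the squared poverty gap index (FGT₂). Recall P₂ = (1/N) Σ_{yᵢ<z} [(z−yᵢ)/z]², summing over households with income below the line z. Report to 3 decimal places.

0.211

Below z: $450, $650, $700 (q = 3 of N = 6).
Shortfall ratios: (1700−450)/1700 = 0.7353; (1700−650)/1700 = 0.6176; (1700−700)/1700 = 0.5882.
Squared: 0.5407; 0.3815; 0.3460.
Sum = 1.268166; P₂ = 1.268166 / 6 = 0.211.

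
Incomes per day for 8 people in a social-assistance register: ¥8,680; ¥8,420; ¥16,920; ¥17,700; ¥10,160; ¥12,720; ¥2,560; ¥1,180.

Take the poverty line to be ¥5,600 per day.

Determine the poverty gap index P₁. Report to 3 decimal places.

0.167

Below the line: ¥1,180, ¥2,560 (q = 2 of N = 8).
Relative gaps: (5600−1180)/5600 = 0.7893; (5600−2560)/5600 = 0.5429.
Σ = 1.332143. Dividing by the full population N = 8 gives P₁ = 0.167.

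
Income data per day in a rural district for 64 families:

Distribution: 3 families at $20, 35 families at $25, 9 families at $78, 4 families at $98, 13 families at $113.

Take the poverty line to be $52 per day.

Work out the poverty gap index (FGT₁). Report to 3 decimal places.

Incomes under z: 3×$20, 35×$25 (q = 38 of N = 64).
Relative gaps: (52−20)/52 = 0.6154 (×3); (52−25)/52 = 0.5192 (×35).
Σ = 20.019231. Dividing by the full population N = 64 gives P₁ = 0.313.

0.313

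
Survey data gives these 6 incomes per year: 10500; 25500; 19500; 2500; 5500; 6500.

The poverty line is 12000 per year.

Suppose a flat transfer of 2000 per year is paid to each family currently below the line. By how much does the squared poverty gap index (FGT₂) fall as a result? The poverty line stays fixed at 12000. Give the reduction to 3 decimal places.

0.088

Before: below the line — 2500, 5500, 6500, 10500; squared poverty gap index (FGT₂) = 0.19097.
After the 2000 transfer: below the line — 4500, 7500, 8500; squared poverty gap index (FGT₂) = 0.10272.
Reduction = 0.19097 − 0.10272 = 0.088.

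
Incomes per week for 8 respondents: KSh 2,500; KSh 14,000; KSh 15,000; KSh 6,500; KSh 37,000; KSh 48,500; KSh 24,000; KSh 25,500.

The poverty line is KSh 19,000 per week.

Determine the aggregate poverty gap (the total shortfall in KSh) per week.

Poor units: KSh 2,500, KSh 6,500, KSh 14,000, KSh 15,000 (q = 4 of N = 8).
Individual gaps: 19000−2500 = 16500; 19000−6500 = 12500; 19000−14000 = 5000; 19000−15000 = 4000.
Aggregate gap = KSh 38,000.

KSh 38,000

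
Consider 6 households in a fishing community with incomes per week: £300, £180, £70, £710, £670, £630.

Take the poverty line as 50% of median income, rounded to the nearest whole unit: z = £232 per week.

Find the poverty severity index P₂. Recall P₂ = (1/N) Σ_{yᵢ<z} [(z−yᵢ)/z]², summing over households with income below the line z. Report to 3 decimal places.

Below z: £70, £180 (q = 2 of N = 6).
Normalized shortfalls: (232−70)/232 = 0.6983; (232−180)/232 = 0.2241.
Squared: 0.4876; 0.0502.
Sum = 0.537827; P₂ = 0.537827 / 6 = 0.090.

0.090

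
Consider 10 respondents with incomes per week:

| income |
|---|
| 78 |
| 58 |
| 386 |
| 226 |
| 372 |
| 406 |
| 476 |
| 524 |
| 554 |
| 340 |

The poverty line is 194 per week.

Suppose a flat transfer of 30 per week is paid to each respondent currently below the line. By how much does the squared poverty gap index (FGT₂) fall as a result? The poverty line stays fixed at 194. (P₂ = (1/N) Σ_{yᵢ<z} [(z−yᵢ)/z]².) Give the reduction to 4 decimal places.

0.0354

Before: below the line — 58, 78; squared poverty gap index (FGT₂) = 0.084897.
After the 30 transfer: below the line — 88, 108; squared poverty gap index (FGT₂) = 0.049506.
Reduction = 0.084897 − 0.049506 = 0.0354.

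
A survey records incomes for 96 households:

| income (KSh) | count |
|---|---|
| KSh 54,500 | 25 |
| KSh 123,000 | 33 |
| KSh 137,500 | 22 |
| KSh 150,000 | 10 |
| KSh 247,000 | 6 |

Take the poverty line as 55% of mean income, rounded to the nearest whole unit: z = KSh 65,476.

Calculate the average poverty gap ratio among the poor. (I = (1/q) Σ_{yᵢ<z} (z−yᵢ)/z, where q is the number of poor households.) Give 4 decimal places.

Below z: 25×KSh 54,500 (q = 25 of N = 96).
Relative gaps: 0.1676 (×25); sum = 4.190849.
The income-gap ratio divides by q (the poor only): 4.190849 / 25 = 0.1676.

0.1676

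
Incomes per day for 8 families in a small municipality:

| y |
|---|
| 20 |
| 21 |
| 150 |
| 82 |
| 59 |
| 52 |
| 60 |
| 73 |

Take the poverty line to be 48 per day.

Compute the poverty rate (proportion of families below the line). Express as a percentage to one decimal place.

2 of the 8 families have income below 48.
H = 2/8 = 25.0%.

25.0%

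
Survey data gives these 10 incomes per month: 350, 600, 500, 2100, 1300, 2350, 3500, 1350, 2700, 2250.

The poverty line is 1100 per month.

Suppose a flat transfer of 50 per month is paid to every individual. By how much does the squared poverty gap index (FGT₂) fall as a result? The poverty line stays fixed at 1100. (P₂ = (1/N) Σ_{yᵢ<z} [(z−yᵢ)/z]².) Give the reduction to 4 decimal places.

0.0147

Before: below the line — 350, 500, 600; squared poverty gap index (FGT₂) = 0.096901.
After the 50 transfer: below the line — 400, 550, 650; squared poverty gap index (FGT₂) = 0.082231.
Reduction = 0.096901 − 0.082231 = 0.0147.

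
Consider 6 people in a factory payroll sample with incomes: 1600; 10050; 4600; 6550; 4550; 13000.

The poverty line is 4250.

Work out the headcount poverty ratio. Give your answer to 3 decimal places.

1 of the 6 people have income below 4250.
H = 1/6 = 0.167.

0.167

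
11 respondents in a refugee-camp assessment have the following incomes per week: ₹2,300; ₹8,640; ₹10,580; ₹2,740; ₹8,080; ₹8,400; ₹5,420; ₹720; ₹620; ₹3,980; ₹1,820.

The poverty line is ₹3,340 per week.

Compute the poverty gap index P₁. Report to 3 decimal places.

0.231

Incomes under z: ₹620, ₹720, ₹1,820, ₹2,300, ₹2,740 (q = 5 of N = 11).
Shortfall ratios: (3340−620)/3340 = 0.8144; (3340−720)/3340 = 0.7844; (3340−1820)/3340 = 0.4551; (3340−2300)/3340 = 0.3114; (3340−2740)/3340 = 0.1796.
Sum of shortfalls = 2.544910; P₁ averages over all N: 2.544910 / 11 = 0.231.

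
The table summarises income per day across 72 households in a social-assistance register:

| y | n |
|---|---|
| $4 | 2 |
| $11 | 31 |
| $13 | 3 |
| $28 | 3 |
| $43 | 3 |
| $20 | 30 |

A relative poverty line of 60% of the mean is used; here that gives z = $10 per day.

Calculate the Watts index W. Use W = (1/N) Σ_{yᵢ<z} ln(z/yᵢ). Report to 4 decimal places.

Below the line: 2×$4 (q = 2 of N = 72).
Log shortfalls: ln(10/4) = 0.9163 (×2).
W = 1.832581 / 72 = 0.0255.

0.0255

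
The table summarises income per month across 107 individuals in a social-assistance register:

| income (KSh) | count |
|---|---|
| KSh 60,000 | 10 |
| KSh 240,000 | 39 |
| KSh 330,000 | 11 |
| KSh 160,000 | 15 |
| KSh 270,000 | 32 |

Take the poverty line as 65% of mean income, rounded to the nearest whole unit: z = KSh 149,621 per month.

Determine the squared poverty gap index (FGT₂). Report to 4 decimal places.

Below z: 10×KSh 60,000 (q = 10 of N = 107).
Relative gaps: (149621−60000)/149621 = 0.5990 (×10).
Squared: 0.3588 (×10).
Sum = 3.587852; P₂ = 3.587852 / 107 = 0.0335.

0.0335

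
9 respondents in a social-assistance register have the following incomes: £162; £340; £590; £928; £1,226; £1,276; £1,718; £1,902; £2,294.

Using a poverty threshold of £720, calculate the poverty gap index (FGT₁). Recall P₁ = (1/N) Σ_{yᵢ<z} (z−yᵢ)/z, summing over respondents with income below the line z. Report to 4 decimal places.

Incomes under z: £162, £340, £590 (q = 3 of N = 9).
Shortfall ratios: (720−162)/720 = 0.7750; (720−340)/720 = 0.5278; (720−590)/720 = 0.1806.
Sum of shortfalls = 1.483333; P₁ averages over all N: 1.483333 / 9 = 0.1648.

0.1648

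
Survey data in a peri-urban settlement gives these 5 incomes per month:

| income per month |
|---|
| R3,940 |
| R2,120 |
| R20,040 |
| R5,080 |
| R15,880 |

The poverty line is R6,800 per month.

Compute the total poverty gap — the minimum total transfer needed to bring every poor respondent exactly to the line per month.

Incomes under z: R2,120, R3,940, R5,080 (q = 3 of N = 5).
Individual gaps: 6800−2120 = 4680; 6800−3940 = 2860; 6800−5080 = 1720.
Aggregate gap = R9,260.

R9,260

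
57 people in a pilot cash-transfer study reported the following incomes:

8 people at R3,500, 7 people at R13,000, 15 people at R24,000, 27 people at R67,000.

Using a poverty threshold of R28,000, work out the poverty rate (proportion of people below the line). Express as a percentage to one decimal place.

52.6%

30 of the 57 people have income below R28,000.
H = 30/57 = 52.6%.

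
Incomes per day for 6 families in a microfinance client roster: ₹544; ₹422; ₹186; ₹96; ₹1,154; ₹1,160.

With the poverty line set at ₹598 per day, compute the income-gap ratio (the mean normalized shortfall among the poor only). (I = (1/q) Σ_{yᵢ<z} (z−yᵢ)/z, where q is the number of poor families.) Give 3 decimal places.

0.478

Poor units: ₹96, ₹186, ₹422, ₹544 (q = 4 of N = 6).
Relative gaps: 0.8395, 0.6890, 0.2943, 0.0903; sum = 1.913043.
I averages over the q = 4 poor units only: 1.913043 / 4 = 0.478.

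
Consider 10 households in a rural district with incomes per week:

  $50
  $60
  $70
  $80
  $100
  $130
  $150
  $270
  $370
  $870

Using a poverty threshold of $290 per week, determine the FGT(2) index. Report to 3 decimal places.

Below z: $50, $60, $70, $80, $100, $130, $150, $270 (q = 8 of N = 10).
Gap ratios (z−y)/z: (290−50)/290 = 0.8276; (290−60)/290 = 0.7931; (290−70)/290 = 0.7586; (290−80)/290 = 0.7241; (290−100)/290 = 0.6552; (290−130)/290 = 0.5517; (290−150)/290 = 0.4828; (290−270)/290 = 0.0690.
Squared: 0.6849; 0.6290; 0.5755; 0.5244; 0.4293; 0.3044; 0.2331; 0.0048.
Sum = 3.385256; P₂ = 3.385256 / 10 = 0.339.

0.339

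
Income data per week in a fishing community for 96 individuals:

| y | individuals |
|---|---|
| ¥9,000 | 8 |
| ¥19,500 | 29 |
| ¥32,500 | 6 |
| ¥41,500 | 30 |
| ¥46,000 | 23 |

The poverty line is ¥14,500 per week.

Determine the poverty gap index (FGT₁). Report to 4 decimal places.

0.0316

Below z: 8×¥9,000 (q = 8 of N = 96).
Relative gaps: (14500−9000)/14500 = 0.3793 (×8).
Sum of shortfalls = 3.034483; P₁ averages over all N: 3.034483 / 96 = 0.0316.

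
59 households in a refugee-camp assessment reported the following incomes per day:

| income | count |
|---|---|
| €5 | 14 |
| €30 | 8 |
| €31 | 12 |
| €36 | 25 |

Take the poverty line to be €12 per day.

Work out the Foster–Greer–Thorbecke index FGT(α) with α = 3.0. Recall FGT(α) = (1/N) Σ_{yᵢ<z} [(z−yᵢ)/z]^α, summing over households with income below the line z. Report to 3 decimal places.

Incomes under z: 14×€5 (q = 14 of N = 59).
Relative gaps: (12−5)/12 = 0.5833 (×14).
Raised to α = 3.0: 0.19850 (×14).
Sum = 2.778935; FGT(3.0) = 2.778935 / 59 = 0.047.

0.047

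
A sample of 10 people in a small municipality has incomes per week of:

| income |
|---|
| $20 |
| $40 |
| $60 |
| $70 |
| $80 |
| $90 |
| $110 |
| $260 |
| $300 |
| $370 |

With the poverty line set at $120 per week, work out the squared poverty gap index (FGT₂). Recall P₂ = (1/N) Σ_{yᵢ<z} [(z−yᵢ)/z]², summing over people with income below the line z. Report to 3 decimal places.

0.174

Poor units: $20, $40, $60, $70, $80, $90, $110 (q = 7 of N = 10).
Shortfall ratios: (120−20)/120 = 0.8333; (120−40)/120 = 0.6667; (120−60)/120 = 0.5000; (120−70)/120 = 0.4167; (120−80)/120 = 0.3333; (120−90)/120 = 0.2500; (120−110)/120 = 0.0833.
Squared: 0.6944; 0.4444; 0.2500; 0.1736; 0.1111; 0.0625; 0.0069.
Sum = 1.743056; P₂ = 1.743056 / 10 = 0.174.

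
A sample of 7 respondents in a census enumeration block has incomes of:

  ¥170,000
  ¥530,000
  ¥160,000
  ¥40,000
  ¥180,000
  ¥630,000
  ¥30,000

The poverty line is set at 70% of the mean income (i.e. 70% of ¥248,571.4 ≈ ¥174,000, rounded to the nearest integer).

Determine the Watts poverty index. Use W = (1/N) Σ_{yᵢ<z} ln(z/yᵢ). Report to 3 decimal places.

0.476

Poor units: ¥30,000, ¥40,000, ¥160,000, ¥170,000 (q = 4 of N = 7).
Log shortfalls: ln(174000/30000) = 1.7579; ln(174000/40000) = 1.4702; ln(174000/160000) = 0.0839; ln(174000/170000) = 0.0233.
W = 3.335172 / 7 = 0.476.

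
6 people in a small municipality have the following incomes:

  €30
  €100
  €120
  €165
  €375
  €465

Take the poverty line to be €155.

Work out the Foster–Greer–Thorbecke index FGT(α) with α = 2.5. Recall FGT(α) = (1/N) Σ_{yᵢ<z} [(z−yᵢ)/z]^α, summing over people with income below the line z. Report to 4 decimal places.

Below z: €30, €100, €120 (q = 3 of N = 6).
Normalized shortfalls: (155−30)/155 = 0.8065; (155−100)/155 = 0.3548; (155−120)/155 = 0.2258.
Raised to α = 2.5: 0.58404; 0.07500; 0.02423.
Sum = 0.683276; FGT(2.5) = 0.683276 / 6 = 0.1139.

0.1139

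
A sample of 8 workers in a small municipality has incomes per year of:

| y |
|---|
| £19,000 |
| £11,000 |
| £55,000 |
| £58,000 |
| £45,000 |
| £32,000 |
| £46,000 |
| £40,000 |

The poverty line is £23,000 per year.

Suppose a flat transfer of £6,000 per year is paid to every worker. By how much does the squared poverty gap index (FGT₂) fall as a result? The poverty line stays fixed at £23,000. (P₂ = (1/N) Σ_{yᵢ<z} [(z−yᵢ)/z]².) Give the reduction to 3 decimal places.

0.029

Before: below the line — £11,000, £19,000; squared poverty gap index (FGT₂) = 0.03781.
After the £6,000 transfer: below the line — £17,000; squared poverty gap index (FGT₂) = 0.00851.
Reduction = 0.03781 − 0.00851 = 0.029.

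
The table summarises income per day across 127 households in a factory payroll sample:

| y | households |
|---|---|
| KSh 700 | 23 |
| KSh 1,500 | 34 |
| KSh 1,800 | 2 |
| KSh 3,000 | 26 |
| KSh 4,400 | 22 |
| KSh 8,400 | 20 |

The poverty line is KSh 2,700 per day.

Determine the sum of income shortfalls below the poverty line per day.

KSh 88,600

Poor units: 23×KSh 700, 34×KSh 1,500, 2×KSh 1,800 (q = 59 of N = 127).
Individual gaps: 23×(2700−700) = 46000; 34×(2700−1500) = 40800; 2×(2700−1800) = 1800.
Aggregate gap = KSh 88,600.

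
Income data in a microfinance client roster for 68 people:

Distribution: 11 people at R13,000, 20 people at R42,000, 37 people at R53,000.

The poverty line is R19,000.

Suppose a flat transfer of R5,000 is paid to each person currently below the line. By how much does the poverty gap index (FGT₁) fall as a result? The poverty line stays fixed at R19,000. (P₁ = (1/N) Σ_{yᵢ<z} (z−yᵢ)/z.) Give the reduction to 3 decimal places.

0.043

Before: below the line — 11×R13,000; poverty gap index (FGT₁) = 0.05108.
After the R5,000 transfer: below the line — 11×R18,000; poverty gap index (FGT₁) = 0.00851.
Reduction = 0.05108 − 0.00851 = 0.043.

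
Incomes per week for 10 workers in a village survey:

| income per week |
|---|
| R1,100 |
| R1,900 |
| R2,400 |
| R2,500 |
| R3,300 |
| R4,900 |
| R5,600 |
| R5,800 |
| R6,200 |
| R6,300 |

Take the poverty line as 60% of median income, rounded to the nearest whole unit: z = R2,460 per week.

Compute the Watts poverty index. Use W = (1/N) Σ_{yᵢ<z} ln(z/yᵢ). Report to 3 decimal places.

0.109

Below z: R1,100, R1,900, R2,400 (q = 3 of N = 10).
Log shortfalls: ln(2460/1100) = 0.8049; ln(2460/1900) = 0.2583; ln(2460/2400) = 0.0247.
W = 1.087851 / 10 = 0.109.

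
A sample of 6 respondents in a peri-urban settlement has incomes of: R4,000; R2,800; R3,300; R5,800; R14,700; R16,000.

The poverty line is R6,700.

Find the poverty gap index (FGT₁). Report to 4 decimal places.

0.2711

Poor units: R2,800, R3,300, R4,000, R5,800 (q = 4 of N = 6).
Relative gaps: (6700−2800)/6700 = 0.5821; (6700−3300)/6700 = 0.5075; (6700−4000)/6700 = 0.4030; (6700−5800)/6700 = 0.1343.
Sum of shortfalls = 1.626866; P₁ averages over all N: 1.626866 / 6 = 0.2711.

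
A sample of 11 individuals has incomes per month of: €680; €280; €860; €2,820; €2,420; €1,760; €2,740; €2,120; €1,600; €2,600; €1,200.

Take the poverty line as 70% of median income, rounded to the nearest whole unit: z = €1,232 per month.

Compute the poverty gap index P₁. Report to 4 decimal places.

Incomes under z: €280, €680, €860, €1,200 (q = 4 of N = 11).
Shortfall ratios: (1232−280)/1232 = 0.7727; (1232−680)/1232 = 0.4481; (1232−860)/1232 = 0.3019; (1232−1200)/1232 = 0.0260.
Σ = 1.548701. Dividing by the full population N = 11 gives P₁ = 0.1408.

0.1408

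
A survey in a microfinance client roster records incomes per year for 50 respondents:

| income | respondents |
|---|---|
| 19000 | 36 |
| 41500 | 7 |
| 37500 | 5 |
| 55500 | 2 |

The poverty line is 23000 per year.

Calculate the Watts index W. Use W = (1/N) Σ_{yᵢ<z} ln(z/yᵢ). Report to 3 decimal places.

Incomes under z: 36×19000 (q = 36 of N = 50).
Log gaps: ln(23000/19000) = 0.1911 (×36).
W = 6.877989 / 50 = 0.138.

0.138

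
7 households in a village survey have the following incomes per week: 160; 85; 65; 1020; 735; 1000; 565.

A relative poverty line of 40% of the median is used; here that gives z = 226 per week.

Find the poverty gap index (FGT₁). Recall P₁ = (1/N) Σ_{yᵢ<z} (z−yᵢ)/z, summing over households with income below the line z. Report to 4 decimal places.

0.2326

Poor units: 65, 85, 160 (q = 3 of N = 7).
Shortfall ratios: (226−65)/226 = 0.7124; (226−85)/226 = 0.6239; (226−160)/226 = 0.2920.
Sum of shortfalls = 1.628319; P₁ averages over all N: 1.628319 / 7 = 0.2326.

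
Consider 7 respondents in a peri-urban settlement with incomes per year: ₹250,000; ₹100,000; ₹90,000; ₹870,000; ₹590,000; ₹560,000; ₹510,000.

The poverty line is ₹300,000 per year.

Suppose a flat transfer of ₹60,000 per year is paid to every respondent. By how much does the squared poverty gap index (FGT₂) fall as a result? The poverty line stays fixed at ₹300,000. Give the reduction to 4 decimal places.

0.0706

Before: below the line — ₹90,000, ₹100,000, ₹250,000; squared poverty gap index (FGT₂) = 0.137460.
After the ₹60,000 transfer: below the line — ₹150,000, ₹160,000; squared poverty gap index (FGT₂) = 0.066825.
Reduction = 0.137460 − 0.066825 = 0.0706.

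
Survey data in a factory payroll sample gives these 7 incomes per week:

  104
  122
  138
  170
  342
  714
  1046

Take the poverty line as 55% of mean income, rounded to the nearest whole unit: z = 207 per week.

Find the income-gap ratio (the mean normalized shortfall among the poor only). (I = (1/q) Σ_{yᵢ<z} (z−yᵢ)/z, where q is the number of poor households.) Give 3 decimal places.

0.355

Poor units: 104, 122, 138, 170 (q = 4 of N = 7).
Relative gaps: 0.4976, 0.4106, 0.3333, 0.1787; sum = 1.420290.
The income-gap ratio divides by q (the poor only): 1.420290 / 4 = 0.355.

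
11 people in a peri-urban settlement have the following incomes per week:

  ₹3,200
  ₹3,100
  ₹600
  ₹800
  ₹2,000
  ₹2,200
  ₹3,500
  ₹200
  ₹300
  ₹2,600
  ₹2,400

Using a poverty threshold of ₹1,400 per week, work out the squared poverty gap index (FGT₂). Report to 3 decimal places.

Below z: ₹200, ₹300, ₹600, ₹800 (q = 4 of N = 11).
Normalized shortfalls: (1400−200)/1400 = 0.8571; (1400−300)/1400 = 0.7857; (1400−600)/1400 = 0.5714; (1400−800)/1400 = 0.4286.
Squared: 0.7347; 0.6173; 0.3265; 0.1837.
Sum = 1.862245; P₂ = 1.862245 / 11 = 0.169.

0.169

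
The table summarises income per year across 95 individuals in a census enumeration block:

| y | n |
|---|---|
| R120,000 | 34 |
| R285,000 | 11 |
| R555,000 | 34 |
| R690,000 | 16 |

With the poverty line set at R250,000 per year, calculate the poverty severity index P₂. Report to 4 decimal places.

0.0968

Incomes under z: 34×R120,000 (q = 34 of N = 95).
Relative gaps: (250000−120000)/250000 = 0.5200 (×34).
Squared: 0.2704 (×34).
Sum = 9.193600; P₂ = 9.193600 / 95 = 0.0968.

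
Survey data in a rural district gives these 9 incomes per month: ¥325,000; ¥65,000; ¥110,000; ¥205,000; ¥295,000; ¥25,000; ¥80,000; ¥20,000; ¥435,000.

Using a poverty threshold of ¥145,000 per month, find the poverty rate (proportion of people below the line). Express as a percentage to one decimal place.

5 of the 9 people have income below ¥145,000.
H = 5/9 = 55.6%.

55.6%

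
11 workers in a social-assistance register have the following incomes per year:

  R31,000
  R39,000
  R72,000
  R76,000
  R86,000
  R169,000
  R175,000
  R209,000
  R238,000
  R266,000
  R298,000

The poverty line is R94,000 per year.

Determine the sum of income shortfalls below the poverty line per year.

Incomes under z: R31,000, R39,000, R72,000, R76,000, R86,000 (q = 5 of N = 11).
Individual gaps: 94000−31000 = 63000; 94000−39000 = 55000; 94000−72000 = 22000; 94000−76000 = 18000; 94000−86000 = 8000.
Aggregate gap = R166,000.

R166,000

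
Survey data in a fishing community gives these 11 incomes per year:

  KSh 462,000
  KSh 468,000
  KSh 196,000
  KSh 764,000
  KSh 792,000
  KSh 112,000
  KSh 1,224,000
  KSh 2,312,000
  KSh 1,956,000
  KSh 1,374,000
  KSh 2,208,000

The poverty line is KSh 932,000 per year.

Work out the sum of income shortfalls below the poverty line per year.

Below z: KSh 112,000, KSh 196,000, KSh 462,000, KSh 468,000, KSh 764,000, KSh 792,000 (q = 6 of N = 11).
Individual gaps: 932000−112000 = 820000; 932000−196000 = 736000; 932000−462000 = 470000; 932000−468000 = 464000; 932000−764000 = 168000; 932000−792000 = 140000.
Aggregate gap = KSh 2,798,000.

KSh 2,798,000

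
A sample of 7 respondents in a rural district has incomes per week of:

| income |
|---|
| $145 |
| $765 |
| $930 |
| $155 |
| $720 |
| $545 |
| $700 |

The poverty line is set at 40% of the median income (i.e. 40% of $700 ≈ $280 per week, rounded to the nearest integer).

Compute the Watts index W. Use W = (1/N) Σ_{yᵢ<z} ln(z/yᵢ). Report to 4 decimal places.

0.1785

Poor units: $145, $155 (q = 2 of N = 7).
Log shortfalls: ln(280/145) = 0.6581; ln(280/155) = 0.5914.
W = 1.249420 / 7 = 0.1785.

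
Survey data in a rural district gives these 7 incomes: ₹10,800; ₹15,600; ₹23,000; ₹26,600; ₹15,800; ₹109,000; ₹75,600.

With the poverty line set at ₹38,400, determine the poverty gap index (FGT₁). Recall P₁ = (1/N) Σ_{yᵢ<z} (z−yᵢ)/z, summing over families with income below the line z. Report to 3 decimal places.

0.373

Incomes under z: ₹10,800, ₹15,600, ₹15,800, ₹23,000, ₹26,600 (q = 5 of N = 7).
Gap ratios (z−y)/z: (38400−10800)/38400 = 0.7188; (38400−15600)/38400 = 0.5938; (38400−15800)/38400 = 0.5885; (38400−23000)/38400 = 0.4010; (38400−26600)/38400 = 0.3073.
Sum of shortfalls = 2.609375; P₁ averages over all N: 2.609375 / 7 = 0.373.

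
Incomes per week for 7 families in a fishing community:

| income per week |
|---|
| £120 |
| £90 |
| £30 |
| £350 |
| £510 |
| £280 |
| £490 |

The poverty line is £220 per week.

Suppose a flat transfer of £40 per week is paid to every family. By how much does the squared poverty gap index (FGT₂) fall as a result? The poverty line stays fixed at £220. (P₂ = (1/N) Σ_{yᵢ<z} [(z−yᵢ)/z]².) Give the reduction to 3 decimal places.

Before: below the line — £30, £90, £120; squared poverty gap index (FGT₂) = 0.18595.
After the £40 transfer: below the line — £70, £130, £160; squared poverty gap index (FGT₂) = 0.10094.
Reduction = 0.18595 − 0.10094 = 0.085.

0.085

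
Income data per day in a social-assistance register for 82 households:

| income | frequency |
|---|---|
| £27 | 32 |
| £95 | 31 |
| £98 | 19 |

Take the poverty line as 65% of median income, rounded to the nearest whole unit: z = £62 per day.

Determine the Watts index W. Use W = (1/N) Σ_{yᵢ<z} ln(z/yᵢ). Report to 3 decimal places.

Poor units: 32×£27 (q = 32 of N = 82).
Log shortfalls: ln(62/27) = 0.8313 (×32).
W = 26.601521 / 82 = 0.324.

0.324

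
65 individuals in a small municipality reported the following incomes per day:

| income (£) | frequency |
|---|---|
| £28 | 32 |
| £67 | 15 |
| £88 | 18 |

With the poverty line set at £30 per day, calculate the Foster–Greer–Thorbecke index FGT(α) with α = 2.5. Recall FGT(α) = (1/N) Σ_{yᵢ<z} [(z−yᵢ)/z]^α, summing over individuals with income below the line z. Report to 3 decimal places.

0.001

Below the line: 32×£28 (q = 32 of N = 65).
Relative gaps: (30−28)/30 = 0.0667 (×32).
Raised to α = 2.5: 0.00115 (×32).
Sum = 0.036722; FGT(2.5) = 0.036722 / 65 = 0.001.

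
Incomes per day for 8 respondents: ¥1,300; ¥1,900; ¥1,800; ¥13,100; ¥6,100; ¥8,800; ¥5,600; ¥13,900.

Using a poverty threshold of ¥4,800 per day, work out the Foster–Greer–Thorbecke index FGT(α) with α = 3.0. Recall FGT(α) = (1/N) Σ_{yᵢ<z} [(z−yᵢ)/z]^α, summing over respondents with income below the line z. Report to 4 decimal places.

0.1065

Poor units: ¥1,300, ¥1,800, ¥1,900 (q = 3 of N = 8).
Relative gaps: (4800−1300)/4800 = 0.7292; (4800−1800)/4800 = 0.6250; (4800−1900)/4800 = 0.6042.
Raised to α = 3.0: 0.38769; 0.24414; 0.22053.
Sum = 0.852358; FGT(3.0) = 0.852358 / 8 = 0.1065.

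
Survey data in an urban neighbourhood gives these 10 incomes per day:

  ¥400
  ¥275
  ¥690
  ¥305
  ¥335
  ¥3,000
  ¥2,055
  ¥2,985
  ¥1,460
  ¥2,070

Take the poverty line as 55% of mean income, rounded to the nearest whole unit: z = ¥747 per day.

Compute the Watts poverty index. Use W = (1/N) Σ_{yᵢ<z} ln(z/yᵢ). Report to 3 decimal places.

0.340

Poor units: ¥275, ¥305, ¥335, ¥400, ¥690 (q = 5 of N = 10).
Log gaps: ln(747/275) = 0.9993; ln(747/305) = 0.8958; ln(747/335) = 0.8019; ln(747/400) = 0.6246; ln(747/690) = 0.0794.
W = 3.400956 / 10 = 0.340.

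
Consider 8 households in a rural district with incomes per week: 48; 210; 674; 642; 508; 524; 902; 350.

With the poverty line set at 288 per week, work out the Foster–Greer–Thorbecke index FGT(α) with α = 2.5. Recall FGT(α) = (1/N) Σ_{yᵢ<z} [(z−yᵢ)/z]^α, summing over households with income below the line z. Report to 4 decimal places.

0.0840

Below the line: 48, 210 (q = 2 of N = 8).
Gap ratios (z−y)/z: (288−48)/288 = 0.8333; (288−210)/288 = 0.2708.
Raised to α = 2.5: 0.63394; 0.03817.
Sum = 0.672111; FGT(2.5) = 0.672111 / 8 = 0.0840.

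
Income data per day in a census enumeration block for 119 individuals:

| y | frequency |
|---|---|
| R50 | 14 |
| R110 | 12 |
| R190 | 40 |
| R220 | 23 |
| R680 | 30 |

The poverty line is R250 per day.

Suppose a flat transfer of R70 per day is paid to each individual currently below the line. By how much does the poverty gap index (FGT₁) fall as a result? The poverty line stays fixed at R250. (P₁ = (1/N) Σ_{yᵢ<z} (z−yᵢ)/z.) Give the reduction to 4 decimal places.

Before: below the line — 14×R50, 12×R110, 40×R190, 23×R220; poverty gap index (FGT₁) = 0.254454.
After the R70 transfer: below the line — 14×R120, 12×R180; poverty gap index (FGT₁) = 0.089412.
Reduction = 0.254454 − 0.089412 = 0.1650.

0.1650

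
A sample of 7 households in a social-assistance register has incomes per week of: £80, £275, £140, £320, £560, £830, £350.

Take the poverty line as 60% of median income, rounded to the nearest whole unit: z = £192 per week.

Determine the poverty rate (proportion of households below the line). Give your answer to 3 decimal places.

0.286

2 of the 7 households have income below £192.
H = 2/7 = 0.286.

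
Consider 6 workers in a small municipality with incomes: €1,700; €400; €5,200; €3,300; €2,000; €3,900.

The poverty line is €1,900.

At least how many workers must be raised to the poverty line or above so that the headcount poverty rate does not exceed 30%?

2 of the 6 workers are poor, so H = 2/6 = 0.333.
A headcount ratio of at most 30% allows at most ⌊0.30 × 6⌋ = 1 poor workers.
So at least 2 − 1 = 1 must be lifted.

1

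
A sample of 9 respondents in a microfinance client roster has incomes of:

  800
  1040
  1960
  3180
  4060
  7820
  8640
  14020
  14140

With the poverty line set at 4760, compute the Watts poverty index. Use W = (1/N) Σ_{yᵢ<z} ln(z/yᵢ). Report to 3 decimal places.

Incomes under z: 800, 1040, 1960, 3180, 4060 (q = 5 of N = 9).
Log shortfalls: ln(4760/800) = 1.7834; ln(4760/1040) = 1.5210; ln(4760/1960) = 0.8873; ln(4760/3180) = 0.4034; ln(4760/4060) = 0.1591.
W = 4.754153 / 9 = 0.528.

0.528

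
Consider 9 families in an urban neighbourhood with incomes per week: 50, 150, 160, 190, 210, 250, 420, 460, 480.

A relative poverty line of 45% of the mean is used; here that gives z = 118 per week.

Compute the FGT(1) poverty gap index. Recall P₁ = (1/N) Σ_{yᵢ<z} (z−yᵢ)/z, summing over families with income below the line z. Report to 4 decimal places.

Poor units: 50 (q = 1 of N = 9).
Gap ratios (z−y)/z: (118−50)/118 = 0.5763.
Sum of shortfalls = 0.576271; P₁ averages over all N: 0.576271 / 9 = 0.0640.

0.0640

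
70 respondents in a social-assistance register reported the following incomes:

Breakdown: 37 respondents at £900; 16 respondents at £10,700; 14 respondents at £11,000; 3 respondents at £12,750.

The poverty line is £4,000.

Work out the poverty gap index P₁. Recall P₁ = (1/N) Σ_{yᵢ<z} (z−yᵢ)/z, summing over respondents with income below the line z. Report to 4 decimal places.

0.4096

Poor units: 37×£900 (q = 37 of N = 70).
Relative gaps: (4000−900)/4000 = 0.7750 (×37).
Σ = 28.675000. Dividing by the full population N = 70 gives P₁ = 0.4096.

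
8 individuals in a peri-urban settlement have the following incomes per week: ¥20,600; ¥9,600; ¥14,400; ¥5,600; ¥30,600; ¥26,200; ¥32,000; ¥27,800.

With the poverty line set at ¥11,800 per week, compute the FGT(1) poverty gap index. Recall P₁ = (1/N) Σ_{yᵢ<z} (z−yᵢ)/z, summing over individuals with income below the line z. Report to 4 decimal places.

0.0890

Below the line: ¥5,600, ¥9,600 (q = 2 of N = 8).
Gap ratios (z−y)/z: (11800−5600)/11800 = 0.5254; (11800−9600)/11800 = 0.1864.
Sum of shortfalls = 0.711864; P₁ averages over all N: 0.711864 / 8 = 0.0890.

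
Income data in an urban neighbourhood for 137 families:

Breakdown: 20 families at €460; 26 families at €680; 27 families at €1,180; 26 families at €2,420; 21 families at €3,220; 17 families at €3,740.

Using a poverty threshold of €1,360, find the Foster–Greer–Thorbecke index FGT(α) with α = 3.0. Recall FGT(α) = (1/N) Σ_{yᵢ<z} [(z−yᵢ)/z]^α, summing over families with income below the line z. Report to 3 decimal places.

Poor units: 20×€460, 26×€680, 27×€1,180 (q = 73 of N = 137).
Gap ratios (z−y)/z: (1360−460)/1360 = 0.6618 (×20); (1360−680)/1360 = 0.5000 (×26); (1360−1180)/1360 = 0.1324 (×27).
Raised to α = 3.0: 0.28981 (×20); 0.12500 (×26); 0.00232 (×27).
Sum = 9.108764; FGT(3.0) = 9.108764 / 137 = 0.066.

0.066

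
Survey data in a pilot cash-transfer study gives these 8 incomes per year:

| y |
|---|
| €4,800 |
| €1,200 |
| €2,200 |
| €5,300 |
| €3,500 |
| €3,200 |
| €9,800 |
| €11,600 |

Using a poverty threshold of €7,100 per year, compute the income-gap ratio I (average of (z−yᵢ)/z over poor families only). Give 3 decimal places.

0.526

Below z: €1,200, €2,200, €3,200, €3,500, €4,800, €5,300 (q = 6 of N = 8).
Relative gaps: 0.8310, 0.6901, 0.5493, 0.5070, 0.3239, 0.2535; sum = 3.154930.
The income-gap ratio divides by q (the poor only): 3.154930 / 6 = 0.526.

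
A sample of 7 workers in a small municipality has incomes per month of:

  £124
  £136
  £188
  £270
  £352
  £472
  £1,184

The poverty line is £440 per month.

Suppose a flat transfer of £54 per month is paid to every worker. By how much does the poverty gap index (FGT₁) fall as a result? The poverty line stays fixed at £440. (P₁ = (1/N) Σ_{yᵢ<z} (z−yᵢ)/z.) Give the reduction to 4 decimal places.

Before: below the line — £124, £136, £188, £270, £352; poverty gap index (FGT₁) = 0.366883.
After the £54 transfer: below the line — £178, £190, £242, £324, £406; poverty gap index (FGT₁) = 0.279221.
Reduction = 0.366883 − 0.279221 = 0.0877.

0.0877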